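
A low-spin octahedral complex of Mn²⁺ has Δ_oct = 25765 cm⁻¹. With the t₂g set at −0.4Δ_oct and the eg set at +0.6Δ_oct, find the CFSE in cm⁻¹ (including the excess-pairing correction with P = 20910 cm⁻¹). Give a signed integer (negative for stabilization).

Group 7 minus oxidation state +2 gives a d⁵ configuration for Mn²⁺.
The d⁵ electrons fill as t₂g⁵ eg⁰.
Orbital CFSE = 5(-0.4) + 0(0.6) = -2.0Δ_oct = -2.0 × 25765 = -51530 cm⁻¹.
Relative to high-spin t₂g³ eg² (0 paired), the low-spin configuration has 2 additional pairs, contributing +2 × 20910 = +41820 cm⁻¹.
Net CFSE = -51530 + 41820 = -9710 cm⁻¹.

-9710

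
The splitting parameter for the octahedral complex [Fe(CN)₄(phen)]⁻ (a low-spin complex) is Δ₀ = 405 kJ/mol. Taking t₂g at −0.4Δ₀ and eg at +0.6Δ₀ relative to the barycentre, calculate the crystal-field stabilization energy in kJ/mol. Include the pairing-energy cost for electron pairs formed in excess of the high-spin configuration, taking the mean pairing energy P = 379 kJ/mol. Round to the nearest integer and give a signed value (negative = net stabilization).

Ligand charges: 4×(-1) from CN⁻ and 1×(+0) from phen sum to -4; with overall charge -1, Fe is +3.
Fe³⁺: group 8, so d-count = 8 − 3 = 5.
Configuration: t₂g⁵ eg⁰.
Orbital CFSE = 5(-0.4) + 0(0.6) = -2.0Δ₀ = -2.0 × 405 = -810 kJ/mol.
Relative to high-spin t₂g³ eg² (0 paired), the low-spin configuration has 2 additional pairs, contributing +2 × 379 = +758 kJ/mol.
Overall CFSE = -810 + 758 = -52 kJ/mol.

-52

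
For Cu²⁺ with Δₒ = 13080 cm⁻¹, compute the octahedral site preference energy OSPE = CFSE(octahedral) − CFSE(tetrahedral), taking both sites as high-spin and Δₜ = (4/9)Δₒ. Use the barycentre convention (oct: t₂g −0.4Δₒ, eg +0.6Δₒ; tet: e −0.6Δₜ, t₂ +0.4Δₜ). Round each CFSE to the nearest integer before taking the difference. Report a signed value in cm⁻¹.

Group 11 minus oxidation state +2 gives a d⁹ configuration for Cu²⁺.
Octahedral high-spin t2g^6 e_g^3: CFSE = -0.6 × 13080 = -7848 cm⁻¹.
Tetrahedral e^4 t2^5 gives -0.4Δₜ = -0.4 × (4/9) × 13080 = -2325 cm⁻¹.
OSPE = CFSE(oct) − CFSE(tet) = -7848 − (-2325) = -5523 cm⁻¹.

-5523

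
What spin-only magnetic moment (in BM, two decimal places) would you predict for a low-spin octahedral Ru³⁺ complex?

1.73 BM

Ru³⁺: group 8, so d-count = 8 − 3 = 5.
Configuration: t₂g⁵ eg⁰ → 1 unpaired electron.
μ(spin-only) = √[1(1+2)] = √3 ≈ 1.73 BM.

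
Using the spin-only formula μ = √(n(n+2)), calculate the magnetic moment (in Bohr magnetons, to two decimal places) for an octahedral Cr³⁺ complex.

3.87 Bohr magnetons

Cr³⁺: group 6, so d-count = 6 − 3 = 3.
For octahedral d³ the high- and low-spin configurations coincide.
Configuration: t₂g³ eg⁰ → 3 unpaired electrons.
μ(spin-only) = √[3(3+2)] = √15 ≈ 3.87 Bohr magnetons.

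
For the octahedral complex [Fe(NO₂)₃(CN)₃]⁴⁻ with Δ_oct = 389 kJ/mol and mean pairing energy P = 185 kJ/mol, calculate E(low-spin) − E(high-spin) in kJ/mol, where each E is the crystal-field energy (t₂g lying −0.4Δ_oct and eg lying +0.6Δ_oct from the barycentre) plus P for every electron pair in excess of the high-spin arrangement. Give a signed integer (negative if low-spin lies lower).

Ligand charges: 3×(-1) from NO₂⁻ and 3×(-1) from CN⁻ sum to -6; with overall charge -4, Fe is +2.
Fe is in group 8, so Fe²⁺ is d⁶ (8 − 2 = 6).
High-spin: t₂g⁴ eg², CFSE = -0.4Δ_oct = -156 kJ/mol.
For low-spin the configuration is t₂g⁶ eg⁰: orbital energy -2.4 × 389 = -934 kJ/mol, and 2 additional pairs relative to high-spin add 370 kJ/mol, giving -564 kJ/mol.
Thus E(LS) − E(HS) = -408 kJ/mol.

-408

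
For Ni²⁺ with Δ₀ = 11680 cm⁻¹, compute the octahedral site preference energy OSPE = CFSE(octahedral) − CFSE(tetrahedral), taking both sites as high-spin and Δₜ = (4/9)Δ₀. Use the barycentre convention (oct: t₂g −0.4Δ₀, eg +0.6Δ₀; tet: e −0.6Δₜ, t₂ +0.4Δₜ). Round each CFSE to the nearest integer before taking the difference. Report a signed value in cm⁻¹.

Group 10 minus oxidation state +2 gives a d⁸ configuration for Ni²⁺.
In an octahedral site d⁸ (HS) is t2g^6 e_g^2, giving CFSE(oct) = -1.2Δ₀ = -14016 cm⁻¹.
Tetrahedral e^4 t2^4 gives -0.8Δₜ = -0.8 × (4/9) × 11680 = -4153 cm⁻¹.
OSPE = CFSE(oct) − CFSE(tet) = -14016 − (-4153) = -9863 cm⁻¹.

-9863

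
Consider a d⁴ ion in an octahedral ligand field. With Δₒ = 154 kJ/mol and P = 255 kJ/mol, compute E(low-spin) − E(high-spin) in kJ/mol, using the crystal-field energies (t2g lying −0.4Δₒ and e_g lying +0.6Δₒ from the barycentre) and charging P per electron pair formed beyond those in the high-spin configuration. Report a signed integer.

101

In the high-spin limit (t2g^3 e_g^1) the orbital term is -0.6Δₒ = -92 kJ/mol, with no excess pairing.
For low-spin the configuration is t2g^4 e_g^0: orbital energy -1.6 × 154 = -246 kJ/mol, and 1 additional pair relative to high-spin adds 255 kJ/mol, giving 9 kJ/mol.
E(LS) − E(HS) = 9 − (-92) = 101 kJ/mol.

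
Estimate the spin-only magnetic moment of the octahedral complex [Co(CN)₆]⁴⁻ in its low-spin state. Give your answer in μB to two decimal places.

Each CN⁻ contributes -1; 6 × (-1) = -6. With overall charge -4, Co is in the +2 oxidation state.
Group 9 minus oxidation state +2 gives a d⁷ configuration for Co²⁺.
Configuration: t₂g⁶ eg¹ → 1 unpaired electron.
μ(spin-only) = √[1(1+2)] = √3 ≈ 1.73 μB.

1.73 μB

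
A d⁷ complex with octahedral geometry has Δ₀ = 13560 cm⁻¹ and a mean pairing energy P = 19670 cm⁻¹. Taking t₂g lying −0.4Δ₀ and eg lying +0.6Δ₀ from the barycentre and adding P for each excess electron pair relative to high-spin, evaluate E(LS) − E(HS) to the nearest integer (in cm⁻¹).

In the high-spin limit (t₂g⁵ eg²) the orbital term is -0.8Δ₀ = -10848 cm⁻¹, with no excess pairing.
Low-spin: t₂g⁶ eg¹, orbital CFSE = -1.8Δ₀ = -24408 cm⁻¹; plus 1 excess pair × P = +19670 cm⁻¹; total -4738 cm⁻¹.
Thus E(LS) − E(HS) = 6110 cm⁻¹.

6110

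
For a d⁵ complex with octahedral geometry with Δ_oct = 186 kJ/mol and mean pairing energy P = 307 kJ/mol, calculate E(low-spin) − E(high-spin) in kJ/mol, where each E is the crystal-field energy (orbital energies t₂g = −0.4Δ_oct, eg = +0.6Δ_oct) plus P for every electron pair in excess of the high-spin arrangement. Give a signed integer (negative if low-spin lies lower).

242

High-spin d⁵ fills as t₂g³ eg² with CFSE 3(−0.4) + 2(+0.6) = 0.0Δ_oct = 0 kJ/mol.
Low-spin: t₂g⁵ eg⁰, orbital CFSE = -2.0Δ_oct = -372 kJ/mol; plus 2 excess pairs × P = +614 kJ/mol; total 242 kJ/mol.
The difference is 242 − (0) = 242 kJ/mol, so high-spin lies lower.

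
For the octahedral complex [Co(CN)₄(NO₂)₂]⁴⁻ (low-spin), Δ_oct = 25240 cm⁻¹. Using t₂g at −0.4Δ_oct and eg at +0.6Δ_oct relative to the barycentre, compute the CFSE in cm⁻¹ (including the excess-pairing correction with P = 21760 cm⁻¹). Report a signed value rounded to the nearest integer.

-23672

Ligand charges: 4×(-1) from CN⁻ and 2×(-1) from NO₂⁻ sum to -6; with overall charge -4, Co is +2.
Co²⁺: group 9, so d-count = 9 − 2 = 7.
Electron filling gives t₂g⁶ eg¹.
CFSE(orbital) = 6×(-0.4Δ_oct) + 1×(0.6Δ_oct) = -1.8Δ_oct; with Δ_oct = 25240 cm⁻¹ that is -45432 cm⁻¹.
Pairing penalty: 3 pairs vs 2 in the high-spin reference → 1 extra × P = 21760 cm⁻¹.
Combining: -45432 + 21760 = -23672 cm⁻¹.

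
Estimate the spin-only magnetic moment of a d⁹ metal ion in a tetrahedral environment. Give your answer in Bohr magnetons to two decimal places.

1.73 Bohr magnetons

With tetrahedral geometry the complex is necessarily high-spin.
Configuration: e^4 t2^5 → 1 unpaired electron.
μ(spin-only) = √[1(1+2)] = √3 ≈ 1.73 Bohr magnetons.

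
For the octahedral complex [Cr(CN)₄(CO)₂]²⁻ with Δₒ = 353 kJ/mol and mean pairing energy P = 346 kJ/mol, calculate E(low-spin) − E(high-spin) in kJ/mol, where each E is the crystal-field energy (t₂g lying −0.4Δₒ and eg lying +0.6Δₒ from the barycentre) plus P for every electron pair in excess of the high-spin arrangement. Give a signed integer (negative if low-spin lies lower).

-7

Ligand charges: 4×(-1) from CN⁻ and 2×(+0) from CO sum to -4; with overall charge -2, Cr is +2.
Cr²⁺: group 6, so d-count = 6 − 2 = 4.
High-spin d⁴ fills as t₂g³ eg¹ with CFSE 3(−0.4) + 1(+0.6) = -0.6Δₒ = -212 kJ/mol.
Low-spin t₂g⁴ eg⁰ gives -1.6Δₒ = -565 kJ/mol, but forming 1 extra pair costs 1P = 346 kJ/mol, so E(LS) = -565 + 346 = -219 kJ/mol.
E(LS) − E(HS) = -219 − (-212) = -7 kJ/mol.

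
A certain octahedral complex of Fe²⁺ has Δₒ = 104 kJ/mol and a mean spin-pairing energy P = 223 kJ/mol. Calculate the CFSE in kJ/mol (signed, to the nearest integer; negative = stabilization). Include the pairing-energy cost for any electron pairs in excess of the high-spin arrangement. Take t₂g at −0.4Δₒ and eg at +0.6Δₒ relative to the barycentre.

Fe sits in group 8; removing 2 electrons leaves Fe²⁺ with 8 − 2 = 6 d electrons.
Δₒ < P, so pairing is avoided: the ground state is high-spin.
That gives t₂g⁴ eg².
Orbital CFSE = -0.4Δₒ = -0.4 × 104 = -42 kJ/mol.
High-spin has no excess pairs, so no pairing correction applies.

-42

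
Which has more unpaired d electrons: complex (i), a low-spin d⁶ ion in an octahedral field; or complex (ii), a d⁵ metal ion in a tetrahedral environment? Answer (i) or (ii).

(i): t2g^6 e_g^0 → 0 unpaired.
(ii): Tetrahedral fields are weak (Δₜ ≈ 4/9 Δₒ), so electrons fill high-spin; e² t₂³ → 5 unpaired.
So (ii) has more unpaired electrons.

(ii)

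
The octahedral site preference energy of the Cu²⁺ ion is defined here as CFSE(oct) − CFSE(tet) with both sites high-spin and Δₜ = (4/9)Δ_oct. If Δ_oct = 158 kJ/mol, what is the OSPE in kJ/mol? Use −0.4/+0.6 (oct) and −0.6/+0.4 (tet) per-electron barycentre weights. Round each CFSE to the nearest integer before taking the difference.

Cu²⁺: group 11, so d-count = 11 − 2 = 9.
Octahedral high-spin t₂g⁶ eg³: CFSE = -0.6 × 158 = -95 kJ/mol.
Tetrahedral: e⁴ t₂⁵, CFSE = 4(−0.6) + 5(+0.4) = -0.4Δₜ = -0.4 × (4/9) × 158 = -28 kJ/mol.
Subtracting, OSPE = -95 − (-28) = -67 kJ/mol.

-67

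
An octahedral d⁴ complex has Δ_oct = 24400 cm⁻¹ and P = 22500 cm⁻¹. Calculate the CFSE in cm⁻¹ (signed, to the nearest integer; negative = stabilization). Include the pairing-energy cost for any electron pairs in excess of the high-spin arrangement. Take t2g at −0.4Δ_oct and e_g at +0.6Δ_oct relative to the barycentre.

-16540

Since Δ_oct = 24400 cm⁻¹ > P = 22500 cm⁻¹, the complex adopts the low-spin configuration.
Filling d⁴ accordingly: t2g^4 e_g^0.
Orbital CFSE = -1.6Δ_oct = -1.6 × 24400 = -39040 cm⁻¹.
Excess pairs vs high-spin: 1 − 0 = 1; pairing cost = +22500 cm⁻¹.
Net CFSE = -39040 + 22500 = -16540 cm⁻¹.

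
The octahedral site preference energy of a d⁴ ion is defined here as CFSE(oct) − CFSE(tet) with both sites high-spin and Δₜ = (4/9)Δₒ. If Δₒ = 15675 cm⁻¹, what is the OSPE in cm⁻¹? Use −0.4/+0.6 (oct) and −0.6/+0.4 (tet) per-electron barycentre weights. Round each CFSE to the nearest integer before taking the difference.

Octahedral high-spin t2g^3 e_g^1: CFSE = -0.6 × 15675 = -9405 cm⁻¹.
In a tetrahedral site the filling is e^2 t2^2: CFSE(tet) = -0.4Δₜ = -0.4 × (4/9)(15675) = -2787 cm⁻¹.
Subtracting, OSPE = -9405 − (-2787) = -6618 cm⁻¹.

-6618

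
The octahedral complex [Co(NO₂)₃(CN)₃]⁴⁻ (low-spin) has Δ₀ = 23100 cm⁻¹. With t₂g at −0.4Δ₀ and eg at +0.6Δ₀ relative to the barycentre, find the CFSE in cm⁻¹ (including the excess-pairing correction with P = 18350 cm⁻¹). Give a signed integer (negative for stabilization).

-23230

Ligand charges: 3×(-1) from NO₂⁻ and 3×(-1) from CN⁻ sum to -6; with overall charge -4, Co is +2.
Co²⁺: group 9, so d-count = 9 − 2 = 7.
Configuration: t₂g⁶ eg¹.
Orbital CFSE = 6(-0.4) + 1(0.6) = -1.8Δ₀ = -1.8 × 23100 = -41580 cm⁻¹.
Pairing penalty: 3 pairs vs 2 in the high-spin reference → 1 extra × P = 18350 cm⁻¹.
Combining: -41580 + 18350 = -23230 cm⁻¹.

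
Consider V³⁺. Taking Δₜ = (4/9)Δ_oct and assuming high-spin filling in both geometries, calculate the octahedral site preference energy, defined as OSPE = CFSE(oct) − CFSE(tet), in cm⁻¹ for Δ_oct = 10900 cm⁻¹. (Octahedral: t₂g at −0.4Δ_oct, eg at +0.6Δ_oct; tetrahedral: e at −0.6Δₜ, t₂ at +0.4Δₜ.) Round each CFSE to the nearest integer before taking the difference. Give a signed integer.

-2907

V³⁺: group 5, so d-count = 5 − 3 = 2.
In an octahedral site d² (HS) is t2g^2 e_g^0, giving CFSE(oct) = -0.8Δ_oct = -8720 cm⁻¹.
Tetrahedral: e^2 t2^0, CFSE = 2(−0.6) + 0(+0.4) = -1.2Δₜ = -1.2 × (4/9) × 10900 = -5813 cm⁻¹.
Subtracting, OSPE = -8720 − (-5813) = -2907 cm⁻¹.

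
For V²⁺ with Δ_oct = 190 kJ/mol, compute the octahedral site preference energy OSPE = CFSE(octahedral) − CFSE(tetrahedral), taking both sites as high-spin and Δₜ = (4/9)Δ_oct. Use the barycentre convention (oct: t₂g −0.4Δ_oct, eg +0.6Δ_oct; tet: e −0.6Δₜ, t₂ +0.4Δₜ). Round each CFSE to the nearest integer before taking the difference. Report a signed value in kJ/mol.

-160

V²⁺: group 5, so d-count = 5 − 2 = 3.
In an octahedral site d³ (HS) is t2g^3 e_g^0, giving CFSE(oct) = -1.2Δ_oct = -228 kJ/mol.
Tetrahedral: e^2 t2^1, CFSE = 2(−0.6) + 1(+0.4) = -0.8Δₜ = -0.8 × (4/9) × 190 = -68 kJ/mol.
Subtracting, OSPE = -228 − (-68) = -160 kJ/mol.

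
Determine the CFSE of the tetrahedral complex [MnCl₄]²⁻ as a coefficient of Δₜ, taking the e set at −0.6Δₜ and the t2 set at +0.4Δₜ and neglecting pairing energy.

Each Cl⁻ contributes -1; 4 × (-1) = -4. With overall charge -2, Mn is in the +2 oxidation state.
Mn is in group 7, so Mn²⁺ is d⁵ (7 − 2 = 5).
With tetrahedral geometry the complex is necessarily high-spin.
Configuration: e^2 t2^3.
CFSE = 2(-0.6Δₜ) + 3(0.4Δₜ) = -1.2Δₜ + 1.2Δₜ = 0.0Δₜ.

0.0 Δₜ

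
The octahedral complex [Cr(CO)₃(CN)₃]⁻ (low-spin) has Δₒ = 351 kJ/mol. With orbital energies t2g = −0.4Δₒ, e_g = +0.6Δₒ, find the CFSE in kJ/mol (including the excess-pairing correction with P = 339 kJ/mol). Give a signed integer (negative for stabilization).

Ligand charges: 3×(+0) from CO and 3×(-1) from CN⁻ sum to -3; with overall charge -1, Cr is +2.
Cr²⁺: group 6, so d-count = 6 − 2 = 4.
Electron filling gives t2g^4 e_g^0.
The orbital stabilization is -1.6Δₒ = -1.6 × 351 = -562 kJ/mol.
High-spin d⁴ would be t2g^3 e_g^1 with 0 pairs; low-spin has 1, so 1 excess pair costs +1P = +339 kJ/mol.
Overall CFSE = -562 + 339 = -223 kJ/mol.

-223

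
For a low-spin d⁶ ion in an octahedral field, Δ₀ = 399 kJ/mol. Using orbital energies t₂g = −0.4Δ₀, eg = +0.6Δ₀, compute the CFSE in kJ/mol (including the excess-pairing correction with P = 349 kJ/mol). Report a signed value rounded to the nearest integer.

Electron filling gives t₂g⁶ eg⁰.
Orbital CFSE = 6(-0.4) + 0(0.6) = -2.4Δ₀ = -2.4 × 399 = -958 kJ/mol.
Pairing penalty: 3 pairs vs 1 in the high-spin reference → 2 extra × P = 698 kJ/mol.
Overall CFSE = -958 + 698 = -260 kJ/mol.

-260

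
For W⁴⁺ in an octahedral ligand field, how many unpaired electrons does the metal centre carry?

W is in group 6, so W⁴⁺ is d² (6 − 4 = 2).
For octahedral d² the high- and low-spin configurations coincide.
Configuration: t2g^2 e_g^0, giving 2 unpaired electrons.

2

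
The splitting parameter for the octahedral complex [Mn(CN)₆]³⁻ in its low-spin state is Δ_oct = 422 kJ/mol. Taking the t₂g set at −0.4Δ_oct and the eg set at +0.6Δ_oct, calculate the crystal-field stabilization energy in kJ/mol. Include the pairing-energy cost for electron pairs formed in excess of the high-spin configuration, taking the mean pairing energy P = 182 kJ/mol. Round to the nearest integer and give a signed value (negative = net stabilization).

Each CN⁻ contributes -1; 6 × (-1) = -6. With overall charge -3, Mn is in the +3 oxidation state.
Mn sits in group 7; removing 3 electrons leaves Mn³⁺ with 7 − 3 = 4 d electrons.
Configuration: t₂g⁴ eg⁰.
CFSE(orbital) = 4×(-0.4Δ_oct) + 0×(0.6Δ_oct) = -1.6Δ_oct; with Δ_oct = 422 kJ/mol that is -675 kJ/mol.
Relative to high-spin t₂g³ eg¹ (0 paired), the low-spin configuration has 1 additional pair, contributing +1 × 182 = +182 kJ/mol.
Overall CFSE = -675 + 182 = -493 kJ/mol.

-493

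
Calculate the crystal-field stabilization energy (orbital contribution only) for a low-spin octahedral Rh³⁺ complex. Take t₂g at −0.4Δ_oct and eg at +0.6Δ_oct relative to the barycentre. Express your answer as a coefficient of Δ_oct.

-2.4 Δ_oct

Rh is in group 9, so Rh³⁺ is d⁶ (9 − 3 = 6).
Configuration: t₂g⁶ eg⁰.
CFSE = 6(-0.4Δ_oct) + 0(0.6Δ_oct) = -2.4Δ_oct + 0.0Δ_oct = -2.4Δ_oct.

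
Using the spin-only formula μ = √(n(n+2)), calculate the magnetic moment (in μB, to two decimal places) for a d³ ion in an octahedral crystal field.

Configuration: t2g^3 e_g^0 → 3 unpaired electrons.
μ(spin-only) = √[3(3+2)] = √15 ≈ 3.87 μB.

3.87 μB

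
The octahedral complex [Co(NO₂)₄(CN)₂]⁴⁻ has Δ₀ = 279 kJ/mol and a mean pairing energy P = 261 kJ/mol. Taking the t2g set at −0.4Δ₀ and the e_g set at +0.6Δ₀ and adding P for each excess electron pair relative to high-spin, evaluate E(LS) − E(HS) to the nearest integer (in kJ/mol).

-18

Ligand charges: 4×(-1) from NO₂⁻ and 2×(-1) from CN⁻ sum to -6; with overall charge -4, Co is +2.
Co is in group 9, so Co²⁺ is d⁷ (9 − 2 = 7).
High-spin: t2g^5 e_g^2, CFSE = -0.8Δ₀ = -223 kJ/mol.
Low-spin t2g^6 e_g^1 gives -1.8Δ₀ = -502 kJ/mol, but forming 1 extra pair costs 1P = 261 kJ/mol, so E(LS) = -502 + 261 = -241 kJ/mol.
The difference is -241 − (-223) = -18 kJ/mol, so low-spin lies lower.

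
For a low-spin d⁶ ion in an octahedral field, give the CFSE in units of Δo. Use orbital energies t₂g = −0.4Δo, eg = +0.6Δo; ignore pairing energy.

Configuration: t₂g⁶ eg⁰.
CFSE = 6(-0.4Δo) + 0(0.6Δo) = -2.4Δo + 0.0Δo = -2.4Δo.

-2.4 Δo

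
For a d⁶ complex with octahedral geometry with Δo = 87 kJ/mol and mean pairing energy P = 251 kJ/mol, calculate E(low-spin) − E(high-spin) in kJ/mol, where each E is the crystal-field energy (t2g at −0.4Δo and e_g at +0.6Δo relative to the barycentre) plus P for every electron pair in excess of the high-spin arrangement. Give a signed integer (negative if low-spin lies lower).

In the high-spin limit (t2g^4 e_g^2) the orbital term is -0.4Δo = -35 kJ/mol, with no excess pairing.
Low-spin: t2g^6 e_g^0, orbital CFSE = -2.4Δo = -209 kJ/mol; plus 2 excess pairs × P = +502 kJ/mol; total 293 kJ/mol.
Thus E(LS) − E(HS) = 328 kJ/mol.

328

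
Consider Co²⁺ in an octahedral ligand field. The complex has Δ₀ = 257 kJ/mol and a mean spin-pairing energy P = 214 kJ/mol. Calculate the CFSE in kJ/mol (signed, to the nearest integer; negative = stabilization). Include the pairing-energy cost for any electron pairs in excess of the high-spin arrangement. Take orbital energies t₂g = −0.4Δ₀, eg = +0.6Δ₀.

Co sits in group 9; removing 2 electrons leaves Co²⁺ with 9 − 2 = 7 d electrons.
Since Δ₀ = 257 kJ/mol > P = 214 kJ/mol, the complex adopts the low-spin configuration.
Configuration: t₂g⁶ eg¹.
Orbital CFSE = -1.8Δ₀ = -1.8 × 257 = -463 kJ/mol.
Excess pairs vs high-spin: 3 − 2 = 1; pairing cost = +214 kJ/mol.
Net CFSE = -463 + 214 = -249 kJ/mol.

-249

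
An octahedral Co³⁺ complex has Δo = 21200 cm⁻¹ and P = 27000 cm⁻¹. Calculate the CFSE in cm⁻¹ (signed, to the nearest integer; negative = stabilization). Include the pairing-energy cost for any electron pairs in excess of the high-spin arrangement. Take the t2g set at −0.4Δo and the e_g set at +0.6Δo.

-8480

Co³⁺: group 9, so d-count = 9 − 3 = 6.
Here Δo < P (21200 < 27000), so the high-spin state is favoured.
That gives t2g^4 e_g^2.
Orbital CFSE = -0.4Δo = -0.4 × 21200 = -8480 cm⁻¹.
High-spin has no excess pairs, so no pairing correction applies.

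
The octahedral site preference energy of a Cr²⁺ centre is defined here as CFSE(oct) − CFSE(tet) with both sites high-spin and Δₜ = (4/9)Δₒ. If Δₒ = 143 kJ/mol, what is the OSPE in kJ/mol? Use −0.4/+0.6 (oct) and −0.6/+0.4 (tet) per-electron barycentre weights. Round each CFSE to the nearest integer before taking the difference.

Cr²⁺: group 6, so d-count = 6 − 2 = 4.
In an octahedral site d⁴ (HS) is t2g^3 e_g^1, giving CFSE(oct) = -0.6Δₒ = -86 kJ/mol.
In a tetrahedral site the filling is e^2 t2^2: CFSE(tet) = -0.4Δₜ = -0.4 × (4/9)(143) = -25 kJ/mol.
OSPE = -86 − (-25) = -61 kJ/mol.

-61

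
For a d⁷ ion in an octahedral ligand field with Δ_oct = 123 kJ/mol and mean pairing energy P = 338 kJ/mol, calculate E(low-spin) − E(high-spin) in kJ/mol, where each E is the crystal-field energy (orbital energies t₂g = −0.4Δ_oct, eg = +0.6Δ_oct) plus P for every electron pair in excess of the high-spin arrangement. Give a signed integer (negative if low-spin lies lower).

215

In the high-spin limit (t₂g⁵ eg²) the orbital term is -0.8Δ_oct = -98 kJ/mol, with no excess pairing.
Low-spin: t₂g⁶ eg¹, orbital CFSE = -1.8Δ_oct = -221 kJ/mol; plus 1 excess pair × P = +338 kJ/mol; total 117 kJ/mol.
Thus E(LS) − E(HS) = 215 kJ/mol.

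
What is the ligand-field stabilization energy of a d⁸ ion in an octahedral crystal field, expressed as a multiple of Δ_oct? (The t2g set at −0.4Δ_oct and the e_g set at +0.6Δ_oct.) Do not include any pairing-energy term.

For octahedral d⁸ the high- and low-spin configurations coincide.
Configuration: t2g^6 e_g^2.
CFSE = 6(-0.4Δ_oct) + 2(0.6Δ_oct) = -2.4Δ_oct + 1.2Δ_oct = -1.2Δ_oct.

-1.2 Δ_oct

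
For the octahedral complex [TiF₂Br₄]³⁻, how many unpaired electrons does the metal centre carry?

Ligand charges: 2×(-1) from F⁻ and 4×(-1) from Br⁻ sum to -6; with overall charge -3, Ti is +3.
Ti is in group 4, so Ti³⁺ is d¹ (4 − 3 = 1).
Configuration: t₂g¹ eg⁰, giving 1 unpaired electron.

1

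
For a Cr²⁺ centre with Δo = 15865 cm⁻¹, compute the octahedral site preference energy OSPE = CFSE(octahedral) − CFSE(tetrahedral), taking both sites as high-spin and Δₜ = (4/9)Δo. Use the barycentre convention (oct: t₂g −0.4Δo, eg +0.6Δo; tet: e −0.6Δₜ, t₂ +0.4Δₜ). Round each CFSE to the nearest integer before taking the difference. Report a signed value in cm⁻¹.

Group 6 minus oxidation state +2 gives a d⁴ configuration for Cr²⁺.
In an octahedral site d⁴ (HS) is t2g^3 e_g^1, giving CFSE(oct) = -0.6Δo = -9519 cm⁻¹.
Tetrahedral e^2 t2^2 gives -0.4Δₜ = -0.4 × (4/9) × 15865 = -2820 cm⁻¹.
OSPE = CFSE(oct) − CFSE(tet) = -9519 − (-2820) = -6699 cm⁻¹.

-6699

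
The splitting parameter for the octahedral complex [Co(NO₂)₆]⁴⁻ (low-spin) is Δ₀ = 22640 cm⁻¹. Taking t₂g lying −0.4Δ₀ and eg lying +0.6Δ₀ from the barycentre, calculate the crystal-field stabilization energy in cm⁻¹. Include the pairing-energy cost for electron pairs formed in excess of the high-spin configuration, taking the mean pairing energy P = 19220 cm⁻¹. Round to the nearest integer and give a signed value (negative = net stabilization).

-21532

Each NO₂⁻ contributes -1; 6 × (-1) = -6. With overall charge -4, Co is in the +2 oxidation state.
Co is in group 9, so Co²⁺ is d⁷ (9 − 2 = 7).
Electron filling gives t₂g⁶ eg¹.
The orbital stabilization is -1.8Δ₀ = -1.8 × 22640 = -40752 cm⁻¹.
High-spin d⁷ would be t₂g⁵ eg² with 2 pairs; low-spin has 3, so 1 excess pair costs +1P = +19220 cm⁻¹.
Combining: -40752 + 19220 = -21532 cm⁻¹.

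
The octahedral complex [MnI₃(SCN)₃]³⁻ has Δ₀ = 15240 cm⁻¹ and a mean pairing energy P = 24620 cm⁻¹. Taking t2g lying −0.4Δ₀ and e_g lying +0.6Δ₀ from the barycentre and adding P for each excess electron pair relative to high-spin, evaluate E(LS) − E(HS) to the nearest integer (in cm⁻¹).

Ligand charges: 3×(-1) from I⁻ and 3×(-1) from SCN⁻ sum to -6; with overall charge -3, Mn is +3.
Mn is in group 7, so Mn³⁺ is d⁴ (7 − 3 = 4).
In the high-spin limit (t2g^3 e_g^1) the orbital term is -0.6Δ₀ = -9144 cm⁻¹, with no excess pairing.
Low-spin: t2g^4 e_g^0, orbital CFSE = -1.6Δ₀ = -24384 cm⁻¹; plus 1 excess pair × P = +24620 cm⁻¹; total 236 cm⁻¹.
E(LS) − E(HS) = 236 − (-9144) = 9380 cm⁻¹.

9380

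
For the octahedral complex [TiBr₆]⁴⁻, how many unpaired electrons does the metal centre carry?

2

Each Br⁻ contributes -1; 6 × (-1) = -6. With overall charge -4, Ti is in the +2 oxidation state.
Ti²⁺: group 4, so d-count = 4 − 2 = 2.
Configuration: t₂g² eg⁰, giving 2 unpaired electrons.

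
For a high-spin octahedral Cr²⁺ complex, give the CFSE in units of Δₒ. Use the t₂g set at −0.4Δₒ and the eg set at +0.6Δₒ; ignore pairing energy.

-0.6 Δₒ

Cr²⁺: group 6, so d-count = 6 − 2 = 4.
Configuration: t₂g³ eg¹.
CFSE = 3(-0.4Δₒ) + 1(0.6Δₒ) = -1.2Δₒ + 0.6Δₒ = -0.6Δₒ.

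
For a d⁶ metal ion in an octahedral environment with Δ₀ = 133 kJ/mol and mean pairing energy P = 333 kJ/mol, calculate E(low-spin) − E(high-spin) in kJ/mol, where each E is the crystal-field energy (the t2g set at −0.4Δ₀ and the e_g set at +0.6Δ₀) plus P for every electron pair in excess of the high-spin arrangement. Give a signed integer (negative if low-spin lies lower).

High-spin d⁶ fills as t2g^4 e_g^2 with CFSE 4(−0.4) + 2(+0.6) = -0.4Δ₀ = -53 kJ/mol.
For low-spin the configuration is t2g^6 e_g^0: orbital energy -2.4 × 133 = -319 kJ/mol, and 2 additional pairs relative to high-spin add 666 kJ/mol, giving 347 kJ/mol.
E(LS) − E(HS) = 347 − (-53) = 400 kJ/mol.

400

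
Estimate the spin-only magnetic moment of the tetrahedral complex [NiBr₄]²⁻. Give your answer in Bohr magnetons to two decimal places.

Each Br⁻ contributes -1; 4 × (-1) = -4. With overall charge -2, Ni is in the +2 oxidation state.
Ni sits in group 10; removing 2 electrons leaves Ni²⁺ with 10 − 2 = 8 d electrons.
Tetrahedral fields are weak (Δₜ ≈ 4/9 Δₒ), so electrons fill high-spin.
Configuration: e⁴ t₂⁴ → 2 unpaired electrons.
μ(spin-only) = √[2(2+2)] = √8 ≈ 2.83 Bohr magnetons.

2.83 Bohr magnetons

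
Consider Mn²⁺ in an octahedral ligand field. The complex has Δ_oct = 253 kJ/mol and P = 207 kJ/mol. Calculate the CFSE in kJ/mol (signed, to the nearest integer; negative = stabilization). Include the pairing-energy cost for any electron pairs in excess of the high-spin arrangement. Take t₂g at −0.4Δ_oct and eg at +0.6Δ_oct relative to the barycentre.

Mn sits in group 7; removing 2 electrons leaves Mn²⁺ with 7 − 2 = 5 d electrons.
Δ_oct > P, so pairing is preferred: the ground state is low-spin.
Filling d⁵ accordingly: t₂g⁵ eg⁰.
Orbital CFSE = -2.0Δ_oct = -2.0 × 253 = -506 kJ/mol.
Excess pairs vs high-spin: 2 − 0 = 2; pairing cost = +414 kJ/mol.
Net CFSE = -506 + 414 = -92 kJ/mol.

-92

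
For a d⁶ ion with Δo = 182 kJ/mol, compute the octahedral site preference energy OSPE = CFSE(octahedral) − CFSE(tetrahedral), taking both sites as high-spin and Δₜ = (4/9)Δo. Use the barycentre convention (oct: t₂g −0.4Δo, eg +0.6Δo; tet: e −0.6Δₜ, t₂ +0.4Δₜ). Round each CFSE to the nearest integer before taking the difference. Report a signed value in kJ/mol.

-24

In an octahedral site d⁶ (HS) is t₂g⁴ eg², giving CFSE(oct) = -0.4Δo = -73 kJ/mol.
Tetrahedral e³ t₂³ gives -0.6Δₜ = -0.6 × (4/9) × 182 = -49 kJ/mol.
OSPE = -73 − (-49) = -24 kJ/mol.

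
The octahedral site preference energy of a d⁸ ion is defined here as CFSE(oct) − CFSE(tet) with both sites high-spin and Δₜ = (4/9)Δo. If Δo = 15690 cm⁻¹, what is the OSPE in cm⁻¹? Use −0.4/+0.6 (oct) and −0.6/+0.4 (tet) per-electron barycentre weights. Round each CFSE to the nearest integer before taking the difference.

-13249

Octahedral (high-spin): t2g^6 e_g^2, CFSE = 6(−0.4) + 2(+0.6) = -1.2Δo = -1.2 × 15690 = -18828 cm⁻¹.
Tetrahedral: e^4 t2^4, CFSE = 4(−0.6) + 4(+0.4) = -0.8Δₜ = -0.8 × (4/9) × 15690 = -5579 cm⁻¹.
OSPE = CFSE(oct) − CFSE(tet) = -18828 − (-5579) = -13249 cm⁻¹.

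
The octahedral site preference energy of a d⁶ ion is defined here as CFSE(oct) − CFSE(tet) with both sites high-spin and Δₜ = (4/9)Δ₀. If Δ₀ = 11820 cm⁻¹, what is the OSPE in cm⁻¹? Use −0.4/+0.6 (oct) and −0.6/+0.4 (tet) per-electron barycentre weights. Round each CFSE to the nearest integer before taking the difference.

-1576

Octahedral high-spin t₂g⁴ eg²: CFSE = -0.4 × 11820 = -4728 cm⁻¹.
Tetrahedral e³ t₂³ gives -0.6Δₜ = -0.6 × (4/9) × 11820 = -3152 cm⁻¹.
Subtracting, OSPE = -4728 − (-3152) = -1576 cm⁻¹.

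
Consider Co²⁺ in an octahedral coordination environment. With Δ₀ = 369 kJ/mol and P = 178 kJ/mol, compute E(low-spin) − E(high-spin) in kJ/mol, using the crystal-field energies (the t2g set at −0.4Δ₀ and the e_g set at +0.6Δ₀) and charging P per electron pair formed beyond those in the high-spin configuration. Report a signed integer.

-191

Co²⁺: group 9, so d-count = 9 − 2 = 7.
High-spin d⁷ fills as t2g^5 e_g^2 with CFSE 5(−0.4) + 2(+0.6) = -0.8Δ₀ = -295 kJ/mol.
Low-spin t2g^6 e_g^1 gives -1.8Δ₀ = -664 kJ/mol, but forming 1 extra pair costs 1P = 178 kJ/mol, so E(LS) = -664 + 178 = -486 kJ/mol.
The difference is -486 − (-295) = -191 kJ/mol, so low-spin lies lower.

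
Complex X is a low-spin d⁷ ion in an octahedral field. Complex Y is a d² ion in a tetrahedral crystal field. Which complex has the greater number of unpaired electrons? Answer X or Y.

X: t2g^6 e_g^1 → 1 unpaired.
Y: With tetrahedral geometry the complex is necessarily high-spin; e² t₂⁰ → 2 unpaired.
So Y has more unpaired electrons.

Y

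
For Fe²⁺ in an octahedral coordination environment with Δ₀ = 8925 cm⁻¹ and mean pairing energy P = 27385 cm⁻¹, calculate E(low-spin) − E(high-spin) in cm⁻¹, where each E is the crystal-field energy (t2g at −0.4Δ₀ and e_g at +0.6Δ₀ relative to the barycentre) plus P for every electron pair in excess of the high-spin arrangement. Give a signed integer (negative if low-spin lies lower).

Fe sits in group 8; removing 2 electrons leaves Fe²⁺ with 8 − 2 = 6 d electrons.
In the high-spin limit (t2g^4 e_g^2) the orbital term is -0.4Δ₀ = -3570 cm⁻¹, with no excess pairing.
Low-spin: t2g^6 e_g^0, orbital CFSE = -2.4Δ₀ = -21420 cm⁻¹; plus 2 excess pairs × P = +54770 cm⁻¹; total 33350 cm⁻¹.
Thus E(LS) − E(HS) = 36920 cm⁻¹.

36920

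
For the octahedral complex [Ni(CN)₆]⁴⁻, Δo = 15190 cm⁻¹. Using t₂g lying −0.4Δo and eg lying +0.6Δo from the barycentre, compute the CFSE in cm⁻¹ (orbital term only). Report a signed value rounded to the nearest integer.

Each CN⁻ contributes -1; 6 × (-1) = -6. With overall charge -4, Ni is in the +2 oxidation state.
Ni sits in group 10; removing 2 electrons leaves Ni²⁺ with 10 − 2 = 8 d electrons.
Electron filling gives t₂g⁶ eg².
CFSE(orbital) = 6×(-0.4Δo) + 2×(0.6Δo) = -1.2Δo; with Δo = 15190 cm⁻¹ that is -18228 cm⁻¹.

-18228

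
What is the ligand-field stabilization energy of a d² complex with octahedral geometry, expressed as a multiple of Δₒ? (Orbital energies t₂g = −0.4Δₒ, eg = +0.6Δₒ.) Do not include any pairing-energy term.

Configuration: t₂g² eg⁰.
CFSE = 2(-0.4Δₒ) + 0(0.6Δₒ) = -0.8Δₒ + 0.0Δₒ = -0.8Δₒ.

-0.8 Δₒ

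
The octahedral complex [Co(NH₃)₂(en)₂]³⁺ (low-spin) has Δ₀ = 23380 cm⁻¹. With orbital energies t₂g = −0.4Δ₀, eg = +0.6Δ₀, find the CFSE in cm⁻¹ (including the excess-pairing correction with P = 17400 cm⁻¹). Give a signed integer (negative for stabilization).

Ligand charges: 2×(+0) from NH₃ and 2×(+0) from en sum to +0; with overall charge +3, Co is +3.
Co is in group 9, so Co³⁺ is d⁶ (9 − 3 = 6).
Electron filling gives t₂g⁶ eg⁰.
The orbital stabilization is -2.4Δ₀ = -2.4 × 23380 = -56112 cm⁻¹.
High-spin d⁶ would be t₂g⁴ eg² with 1 pair; low-spin has 3, so 2 excess pairs cost +2P = +34800 cm⁻¹.
Overall CFSE = -56112 + 34800 = -21312 cm⁻¹.

-21312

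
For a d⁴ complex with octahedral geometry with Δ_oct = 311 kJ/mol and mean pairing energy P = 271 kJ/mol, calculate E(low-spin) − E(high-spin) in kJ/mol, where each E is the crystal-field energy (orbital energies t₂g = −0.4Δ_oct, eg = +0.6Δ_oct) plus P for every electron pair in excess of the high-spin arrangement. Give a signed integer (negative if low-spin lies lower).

-40

In the high-spin limit (t₂g³ eg¹) the orbital term is -0.6Δ_oct = -187 kJ/mol, with no excess pairing.
Low-spin t₂g⁴ eg⁰ gives -1.6Δ_oct = -498 kJ/mol, but forming 1 extra pair costs 1P = 271 kJ/mol, so E(LS) = -498 + 271 = -227 kJ/mol.
E(LS) − E(HS) = -227 − (-187) = -40 kJ/mol.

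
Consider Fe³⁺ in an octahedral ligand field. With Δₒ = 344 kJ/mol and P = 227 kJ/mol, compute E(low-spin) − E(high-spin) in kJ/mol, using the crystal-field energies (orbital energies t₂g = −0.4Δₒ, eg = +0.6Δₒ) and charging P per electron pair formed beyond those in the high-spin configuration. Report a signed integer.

Group 8 minus oxidation state +3 gives a d⁵ configuration for Fe³⁺.
High-spin: t₂g³ eg², CFSE = 0.0Δₒ = 0 kJ/mol.
For low-spin the configuration is t₂g⁵ eg⁰: orbital energy -2.0 × 344 = -688 kJ/mol, and 2 additional pairs relative to high-spin add 454 kJ/mol, giving -234 kJ/mol.
The difference is -234 − (0) = -234 kJ/mol, so low-spin lies lower.

-234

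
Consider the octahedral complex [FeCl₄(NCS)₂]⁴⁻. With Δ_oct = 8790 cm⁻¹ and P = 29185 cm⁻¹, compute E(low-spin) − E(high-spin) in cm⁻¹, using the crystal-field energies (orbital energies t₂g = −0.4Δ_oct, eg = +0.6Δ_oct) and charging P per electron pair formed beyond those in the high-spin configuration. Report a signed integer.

40790

Ligand charges: 4×(-1) from Cl⁻ and 2×(-1) from NCS⁻ sum to -6; with overall charge -4, Fe is +2.
Fe sits in group 8; removing 2 electrons leaves Fe²⁺ with 8 − 2 = 6 d electrons.
High-spin: t₂g⁴ eg², CFSE = -0.4Δ_oct = -3516 cm⁻¹.
Low-spin t₂g⁶ eg⁰ gives -2.4Δ_oct = -21096 cm⁻¹, but forming 2 extra pairs costs 2P = 58370 cm⁻¹, so E(LS) = -21096 + 58370 = 37274 cm⁻¹.
E(LS) − E(HS) = 37274 − (-3516) = 40790 cm⁻¹.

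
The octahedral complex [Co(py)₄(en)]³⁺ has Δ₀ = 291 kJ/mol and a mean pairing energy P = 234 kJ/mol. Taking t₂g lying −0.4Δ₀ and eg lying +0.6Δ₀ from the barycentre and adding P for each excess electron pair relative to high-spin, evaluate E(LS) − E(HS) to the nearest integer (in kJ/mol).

Ligand charges: 4×(+0) from py and 1×(+0) from en sum to +0; with overall charge +3, Co is +3.
Group 9 minus oxidation state +3 gives a d⁶ configuration for Co³⁺.
In the high-spin limit (t₂g⁴ eg²) the orbital term is -0.4Δ₀ = -116 kJ/mol, with no excess pairing.
Low-spin: t₂g⁶ eg⁰, orbital CFSE = -2.4Δ₀ = -698 kJ/mol; plus 2 excess pairs × P = +468 kJ/mol; total -230 kJ/mol.
E(LS) − E(HS) = -230 − (-116) = -114 kJ/mol.

-114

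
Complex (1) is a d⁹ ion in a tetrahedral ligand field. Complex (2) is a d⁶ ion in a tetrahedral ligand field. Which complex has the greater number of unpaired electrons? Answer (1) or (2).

(1): Tetrahedral splitting is small, so the complex is high-spin; e⁴ t₂⁵ → 1 unpaired.
(2): Tetrahedral fields are weak (Δₜ ≈ 4/9 Δₒ), so electrons fill high-spin; e^3 t2^3 → 4 unpaired.
So (2) has more unpaired electrons.

(2)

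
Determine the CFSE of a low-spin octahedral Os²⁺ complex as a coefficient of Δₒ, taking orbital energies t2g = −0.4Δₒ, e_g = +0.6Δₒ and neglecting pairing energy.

-2.4 Δₒ

Group 8 minus oxidation state +2 gives a d⁶ configuration for Os²⁺.
Configuration: t2g^6 e_g^0.
CFSE = 6(-0.4Δₒ) + 0(0.6Δₒ) = -2.4Δₒ + 0.0Δₒ = -2.4Δₒ.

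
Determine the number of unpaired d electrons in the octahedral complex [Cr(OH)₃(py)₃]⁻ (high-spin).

Ligand charges: 3×(-1) from OH⁻ and 3×(+0) from py sum to -3; with overall charge -1, Cr is +2.
Cr is in group 6, so Cr²⁺ is d⁴ (6 − 2 = 4).
Configuration: t₂g³ eg¹, giving 4 unpaired electrons.

4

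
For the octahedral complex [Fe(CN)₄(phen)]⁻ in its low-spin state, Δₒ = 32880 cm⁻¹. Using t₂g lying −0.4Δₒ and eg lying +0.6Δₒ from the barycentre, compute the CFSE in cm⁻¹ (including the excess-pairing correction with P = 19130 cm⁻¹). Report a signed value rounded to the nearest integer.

-27500

Ligand charges: 4×(-1) from CN⁻ and 1×(+0) from phen sum to -4; with overall charge -1, Fe is +3.
Fe is in group 8, so Fe³⁺ is d⁵ (8 − 3 = 5).
Configuration: t₂g⁵ eg⁰.
Orbital CFSE = 5(-0.4) + 0(0.6) = -2.0Δₒ = -2.0 × 32880 = -65760 cm⁻¹.
High-spin d⁵ would be t₂g³ eg² with 0 pairs; low-spin has 2, so 2 excess pairs cost +2P = +38260 cm⁻¹.
Combining: -65760 + 38260 = -27500 cm⁻¹.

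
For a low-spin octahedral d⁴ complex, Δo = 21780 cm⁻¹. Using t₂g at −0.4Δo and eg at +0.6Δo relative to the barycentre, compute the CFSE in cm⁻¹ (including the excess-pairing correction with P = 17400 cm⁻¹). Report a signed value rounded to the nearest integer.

Electron filling gives t₂g⁴ eg⁰.
Orbital CFSE = 4(-0.4) + 0(0.6) = -1.6Δo = -1.6 × 21780 = -34848 cm⁻¹.
High-spin d⁴ would be t₂g³ eg¹ with 0 pairs; low-spin has 1, so 1 excess pair costs +1P = +17400 cm⁻¹.
Overall CFSE = -34848 + 17400 = -17448 cm⁻¹.

-17448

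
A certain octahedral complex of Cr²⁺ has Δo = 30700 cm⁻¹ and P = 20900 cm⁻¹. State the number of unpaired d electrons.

Cr sits in group 6; removing 2 electrons leaves Cr²⁺ with 6 − 2 = 4 d electrons.
Since Δo = 30700 cm⁻¹ > P = 20900 cm⁻¹, the complex adopts the low-spin configuration.
Configuration: t₂g⁴ eg⁰.
Unpaired electrons: 2.

2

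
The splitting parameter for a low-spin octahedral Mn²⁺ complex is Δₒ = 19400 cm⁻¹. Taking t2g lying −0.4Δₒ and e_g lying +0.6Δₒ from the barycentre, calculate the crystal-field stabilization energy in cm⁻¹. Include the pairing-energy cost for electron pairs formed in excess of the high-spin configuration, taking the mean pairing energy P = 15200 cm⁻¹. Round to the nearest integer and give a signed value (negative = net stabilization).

-8400

Mn sits in group 7; removing 2 electrons leaves Mn²⁺ with 7 − 2 = 5 d electrons.
Electron filling gives t2g^5 e_g^0.
CFSE(orbital) = 5×(-0.4Δₒ) + 0×(0.6Δₒ) = -2.0Δₒ; with Δₒ = 19400 cm⁻¹ that is -38800 cm⁻¹.
Relative to high-spin t2g^3 e_g^2 (0 paired), the low-spin configuration has 2 additional pairs, contributing +2 × 15200 = +30400 cm⁻¹.
Combining: -38800 + 30400 = -8400 cm⁻¹.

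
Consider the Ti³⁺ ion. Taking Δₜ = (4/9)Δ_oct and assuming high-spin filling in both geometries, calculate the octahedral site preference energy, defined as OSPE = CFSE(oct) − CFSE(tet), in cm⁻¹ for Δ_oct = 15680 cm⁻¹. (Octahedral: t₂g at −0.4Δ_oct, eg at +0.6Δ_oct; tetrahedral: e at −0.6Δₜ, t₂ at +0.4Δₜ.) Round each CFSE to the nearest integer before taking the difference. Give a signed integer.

Ti³⁺: group 4, so d-count = 4 − 3 = 1.
In an octahedral site d¹ (HS) is t2g^1 e_g^0, giving CFSE(oct) = -0.4Δ_oct = -6272 cm⁻¹.
Tetrahedral e^1 t2^0 gives -0.6Δₜ = -0.6 × (4/9) × 15680 = -4181 cm⁻¹.
OSPE = CFSE(oct) − CFSE(tet) = -6272 − (-4181) = -2091 cm⁻¹.

-2091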